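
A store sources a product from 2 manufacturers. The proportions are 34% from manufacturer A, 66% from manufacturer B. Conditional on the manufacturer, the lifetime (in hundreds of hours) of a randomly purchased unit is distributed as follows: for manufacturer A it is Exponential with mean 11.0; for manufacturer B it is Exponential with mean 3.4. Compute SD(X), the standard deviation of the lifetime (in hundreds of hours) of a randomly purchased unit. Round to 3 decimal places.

Per component, A: μ=11, E[X²]=242; B: μ=3.4, E[X²]=23.12.
E[X] = 0.34·11 + 0.66·3.4 = 5.984.
E[X²] = 0.34·242 + 0.66·23.12 = 97.5392.
Var(X) = E[X²] − (E[X])² = 97.5392 − 35.8083 = 61.7309.
SD(X) = √61.7309 = 7.8569.

7.857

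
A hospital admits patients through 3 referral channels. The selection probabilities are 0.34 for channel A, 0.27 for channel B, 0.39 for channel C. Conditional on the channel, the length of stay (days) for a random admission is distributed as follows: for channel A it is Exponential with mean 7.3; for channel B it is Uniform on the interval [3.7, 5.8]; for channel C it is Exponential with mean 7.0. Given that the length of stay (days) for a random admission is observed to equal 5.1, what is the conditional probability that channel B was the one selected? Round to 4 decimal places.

Likelihoods f(5.1 | ·): A: 0.0681186; B: 0.47619; C: 0.0689426.
Posterior ∝ prior × likelihood. Numerator for B: 0.27·0.47619 = 0.128571.
Normalizing constant: 0.34·0.0681186 + 0.27·0.47619 + 0.39·0.0689426 = 0.178619.
P(B | observation) = 0.128571 / 0.178619 = 0.719807.

0.7198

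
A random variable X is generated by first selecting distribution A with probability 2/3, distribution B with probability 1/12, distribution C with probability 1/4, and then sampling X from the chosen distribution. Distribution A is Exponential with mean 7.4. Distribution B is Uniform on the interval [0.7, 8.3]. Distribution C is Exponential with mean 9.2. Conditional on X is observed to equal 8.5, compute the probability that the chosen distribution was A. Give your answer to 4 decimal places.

Likelihoods f(8.5 | ·): A: 0.0428466; B: 0; C: 0.0431481.
Posterior ∝ prior × likelihood. Numerator for A: 0.666667·0.0428466 = 0.0285644.
Normalizing constant: 0.666667·0.0428466 + 0.0833333·0 + 0.25·0.0431481 = 0.0393514.
P(A | observation) = 0.0285644 / 0.0393514 = 0.72588.

0.7259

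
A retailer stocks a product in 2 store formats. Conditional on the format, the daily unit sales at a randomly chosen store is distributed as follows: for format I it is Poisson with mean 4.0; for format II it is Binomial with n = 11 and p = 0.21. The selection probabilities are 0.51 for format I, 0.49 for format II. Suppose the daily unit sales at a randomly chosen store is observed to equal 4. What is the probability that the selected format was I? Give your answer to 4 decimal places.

Likelihoods P(X=4 | ·): I: 0.195367; II: 0.123248.
Posterior ∝ prior × likelihood. Numerator for I: 0.51·0.195367 = 0.0996371.
Normalizing constant: 0.51·0.195367 + 0.49·0.123248 = 0.160029.
P(I | observation) = 0.0996371 / 0.160029 = 0.62262.

0.6226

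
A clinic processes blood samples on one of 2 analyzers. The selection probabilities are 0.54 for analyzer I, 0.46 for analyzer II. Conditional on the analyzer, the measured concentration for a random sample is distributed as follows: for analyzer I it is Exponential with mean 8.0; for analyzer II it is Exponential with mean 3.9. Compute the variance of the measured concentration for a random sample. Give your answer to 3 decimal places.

45.732

Per component, I: μ=8, E[X²]=128; II: μ=3.9, E[X²]=30.42.
E[X] = 0.54·8 + 0.46·3.9 = 6.114.
E[X²] = 0.54·128 + 0.46·30.42 = 83.1132.
Var(X) = E[X²] − (E[X])² = 83.1132 − 37.381 = 45.7322.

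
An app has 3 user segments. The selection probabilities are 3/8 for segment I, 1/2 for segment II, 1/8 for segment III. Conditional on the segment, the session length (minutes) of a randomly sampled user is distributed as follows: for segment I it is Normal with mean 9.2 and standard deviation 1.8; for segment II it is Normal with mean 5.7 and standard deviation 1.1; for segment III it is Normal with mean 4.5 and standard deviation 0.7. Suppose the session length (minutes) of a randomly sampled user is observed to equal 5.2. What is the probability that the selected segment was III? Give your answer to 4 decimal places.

0.2021

Likelihoods f(5.2 | ·): I: 0.0187631; II: 0.327079; III: 0.345672.
Posterior ∝ prior × likelihood. Numerator for III: 0.125·0.345672 = 0.0432091.
Normalizing constant: 0.375·0.0187631 + 0.5·0.327079 + 0.125·0.345672 = 0.213785.
P(III | observation) = 0.0432091 / 0.213785 = 0.202115.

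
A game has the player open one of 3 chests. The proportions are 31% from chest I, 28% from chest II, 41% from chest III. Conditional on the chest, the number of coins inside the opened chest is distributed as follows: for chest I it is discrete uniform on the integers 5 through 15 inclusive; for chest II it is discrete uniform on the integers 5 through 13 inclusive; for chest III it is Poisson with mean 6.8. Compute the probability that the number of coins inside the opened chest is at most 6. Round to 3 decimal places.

Conditional on each chest, P(X ≤ 6): I: 0.181818; II: 0.222222; III: 0.479916.
By total probability, P(X ≤ 6) = 0.31·0.181818 + 0.28·0.222222 + 0.41·0.479916 = 0.315352.

0.315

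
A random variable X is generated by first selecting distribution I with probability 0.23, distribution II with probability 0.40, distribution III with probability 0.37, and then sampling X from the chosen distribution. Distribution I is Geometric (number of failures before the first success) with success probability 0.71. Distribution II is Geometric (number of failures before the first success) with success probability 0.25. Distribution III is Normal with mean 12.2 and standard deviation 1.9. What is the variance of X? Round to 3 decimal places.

31.245

Per component, I: μ=0.408451, E[X²]=0.742115; II: μ=3, E[X²]=21; III: μ=12.2, E[X²]=152.45.
E[X] = 0.23·0.408451 + 0.4·3 + 0.37·12.2 = 5.80794.
E[X²] = 0.23·0.742115 + 0.4·21 + 0.37·152.45 = 64.9772.
Var(X) = E[X²] − (E[X])² = 64.9772 − 33.7322 = 31.245.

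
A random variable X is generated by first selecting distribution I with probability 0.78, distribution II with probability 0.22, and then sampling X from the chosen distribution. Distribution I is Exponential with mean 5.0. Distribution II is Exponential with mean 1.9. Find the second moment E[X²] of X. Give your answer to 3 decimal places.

For each component E[X²] = Var + (mean)², giving I: 50; II: 7.22.
Overall E[X²] = 0.78·50 + 0.22·7.22 = 40.5884.

40.588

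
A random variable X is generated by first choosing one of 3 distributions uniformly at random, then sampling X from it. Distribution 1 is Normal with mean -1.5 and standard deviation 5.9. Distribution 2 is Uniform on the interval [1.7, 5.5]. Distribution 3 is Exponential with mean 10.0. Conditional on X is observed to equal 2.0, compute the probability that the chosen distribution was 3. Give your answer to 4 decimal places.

Likelihoods f(2.0 | ·): 1: 0.0567077; 2: 0.263158; 3: 0.0818731.
Posterior ∝ prior × likelihood. Numerator for 3: 0.333333·0.0818731 = 0.027291.
Normalizing constant: 0.333333·0.0567077 + 0.333333·0.263158 + 0.333333·0.0818731 = 0.133913.
P(3 | observation) = 0.027291 / 0.133913 = 0.203797.

0.2038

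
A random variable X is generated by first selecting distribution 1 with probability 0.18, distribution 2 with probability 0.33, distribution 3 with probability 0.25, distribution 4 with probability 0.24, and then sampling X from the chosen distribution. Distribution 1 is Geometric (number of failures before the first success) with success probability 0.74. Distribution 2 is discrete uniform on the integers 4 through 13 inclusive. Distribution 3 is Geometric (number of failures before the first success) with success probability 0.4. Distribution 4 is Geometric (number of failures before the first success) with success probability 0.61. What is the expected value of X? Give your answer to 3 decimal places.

3.397

Component means — 1: 0.351351; 2: 8.5; 3: 1.5; 4: 0.639344.
E[X] = 0.18·0.351351 + 0.33·8.5 + 0.25·1.5 + 0.24·0.639344 = 3.39669.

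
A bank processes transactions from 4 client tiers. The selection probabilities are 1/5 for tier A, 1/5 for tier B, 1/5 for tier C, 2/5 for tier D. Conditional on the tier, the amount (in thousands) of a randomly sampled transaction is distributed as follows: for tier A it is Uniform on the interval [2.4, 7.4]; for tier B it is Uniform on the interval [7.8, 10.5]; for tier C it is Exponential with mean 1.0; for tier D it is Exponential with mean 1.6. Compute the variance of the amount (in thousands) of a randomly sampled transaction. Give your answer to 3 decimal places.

Per component, A: μ=4.9, E[X²]=26.0933; B: μ=9.15, E[X²]=84.33; C: μ=1, E[X²]=2; D: μ=1.6, E[X²]=5.12.
E[X] = 0.2·4.9 + 0.2·9.15 + 0.2·1 + 0.4·1.6 = 3.65.
E[X²] = 0.2·26.0933 + 0.2·84.33 + 0.2·2 + 0.4·5.12 = 24.5327.
Var(X) = E[X²] − (E[X])² = 24.5327 − 13.3225 = 11.2102.

11.210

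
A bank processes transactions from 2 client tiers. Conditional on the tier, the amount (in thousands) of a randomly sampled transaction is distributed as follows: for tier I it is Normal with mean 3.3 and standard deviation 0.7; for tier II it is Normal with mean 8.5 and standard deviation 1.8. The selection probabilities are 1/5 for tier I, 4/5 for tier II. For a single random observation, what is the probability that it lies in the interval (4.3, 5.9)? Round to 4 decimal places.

0.0669

Conditional on each tier, P(4.3 < X < 5.9): I: 0.0764618; II: 0.0644917.
By total probability, P(4.3 < X < 5.9) = 0.2·0.0764618 + 0.8·0.0644917 = 0.0668857.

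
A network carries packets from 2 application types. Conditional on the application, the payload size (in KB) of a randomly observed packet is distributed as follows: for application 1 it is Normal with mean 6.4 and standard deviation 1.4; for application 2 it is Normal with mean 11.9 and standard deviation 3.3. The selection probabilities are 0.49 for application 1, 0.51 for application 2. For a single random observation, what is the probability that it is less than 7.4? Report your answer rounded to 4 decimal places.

0.4176

Conditional on each application, P(X < 7.4): 1: 0.762475; 2: 0.086341.
By total probability, P(X < 7.4) = 0.49·0.762475 + 0.51·0.086341 = 0.417647.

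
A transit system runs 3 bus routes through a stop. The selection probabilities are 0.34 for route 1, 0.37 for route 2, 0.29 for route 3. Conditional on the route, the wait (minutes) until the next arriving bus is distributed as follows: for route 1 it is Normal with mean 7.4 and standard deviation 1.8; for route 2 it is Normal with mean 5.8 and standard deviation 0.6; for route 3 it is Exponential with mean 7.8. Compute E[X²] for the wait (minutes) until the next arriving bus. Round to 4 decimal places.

67.5872

For each component E[X²] = Var + (mean)², giving 1: 58; 2: 34; 3: 121.68.
Overall E[X²] = 0.34·58 + 0.37·34 + 0.29·121.68 = 67.5872.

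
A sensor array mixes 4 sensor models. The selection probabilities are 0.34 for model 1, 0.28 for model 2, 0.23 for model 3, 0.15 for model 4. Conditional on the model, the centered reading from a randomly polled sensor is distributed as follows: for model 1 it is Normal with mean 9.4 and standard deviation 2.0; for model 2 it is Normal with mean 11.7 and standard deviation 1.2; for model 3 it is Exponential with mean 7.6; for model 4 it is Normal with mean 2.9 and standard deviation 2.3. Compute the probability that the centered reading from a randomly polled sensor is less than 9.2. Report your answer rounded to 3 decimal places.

Conditional on each model, P(X < 9.2): 1: 0.460172; 2: 0.0186104; 3: 0.70196; 4: 0.99692.
By total probability, P(X < 9.2) = 0.34·0.460172 + 0.28·0.0186104 + 0.23·0.70196 + 0.15·0.99692 = 0.472658.

0.473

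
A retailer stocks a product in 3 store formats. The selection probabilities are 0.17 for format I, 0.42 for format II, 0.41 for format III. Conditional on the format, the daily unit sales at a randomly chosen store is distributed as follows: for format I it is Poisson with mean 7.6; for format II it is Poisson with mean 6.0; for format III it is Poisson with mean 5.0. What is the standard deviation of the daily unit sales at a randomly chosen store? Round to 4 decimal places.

Per component, I: μ=7.6, E[X²]=65.36; II: μ=6, E[X²]=42; III: μ=5, E[X²]=30.
E[X] = 0.17·7.6 + 0.42·6 + 0.41·5 = 5.862.
E[X²] = 0.17·65.36 + 0.42·42 + 0.41·30 = 41.0512.
Var(X) = E[X²] − (E[X])² = 41.0512 − 34.363 = 6.68816.
SD(X) = √6.68816 = 2.58615.

2.5861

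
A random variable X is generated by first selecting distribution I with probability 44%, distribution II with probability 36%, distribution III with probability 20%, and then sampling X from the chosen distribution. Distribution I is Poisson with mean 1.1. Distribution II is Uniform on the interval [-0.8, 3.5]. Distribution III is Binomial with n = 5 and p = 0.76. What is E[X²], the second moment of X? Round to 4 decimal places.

For each component E[X²] = Var + (mean)², giving I: 2.31; II: 3.36333; III: 15.352.
Overall E[X²] = 0.44·2.31 + 0.36·3.36333 + 0.2·15.352 = 5.2976.

5.2976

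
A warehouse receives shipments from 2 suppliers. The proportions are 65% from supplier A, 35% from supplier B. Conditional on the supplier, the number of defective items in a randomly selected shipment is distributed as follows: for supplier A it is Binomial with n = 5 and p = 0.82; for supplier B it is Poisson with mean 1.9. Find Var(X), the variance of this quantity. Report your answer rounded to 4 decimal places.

2.2458

Per component, A: μ=4.1, E[X²]=17.548; B: μ=1.9, E[X²]=5.51.
E[X] = 0.65·4.1 + 0.35·1.9 = 3.33.
E[X²] = 0.65·17.548 + 0.35·5.51 = 13.3347.
Var(X) = E[X²] − (E[X])² = 13.3347 − 11.0889 = 2.2458.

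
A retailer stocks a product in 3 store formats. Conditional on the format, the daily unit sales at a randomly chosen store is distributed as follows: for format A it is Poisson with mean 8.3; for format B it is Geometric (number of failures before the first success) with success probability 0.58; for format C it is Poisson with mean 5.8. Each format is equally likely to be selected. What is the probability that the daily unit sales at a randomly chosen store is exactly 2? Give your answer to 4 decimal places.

0.0539

Conditional on each format, P(X = 2): A: 0.00856016; B: 0.102312; C: 0.0509235.
By total probability, P(X = 2) = 0.333333·0.00856016 + 0.333333·0.102312 + 0.333333·0.0509235 = 0.0539319.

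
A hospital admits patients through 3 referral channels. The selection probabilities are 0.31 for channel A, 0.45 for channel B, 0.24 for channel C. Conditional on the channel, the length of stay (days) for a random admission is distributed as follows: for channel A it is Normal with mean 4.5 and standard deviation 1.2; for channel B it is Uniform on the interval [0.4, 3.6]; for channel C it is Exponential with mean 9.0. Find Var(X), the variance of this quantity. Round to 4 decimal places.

Per component, A: μ=4.5, E[X²]=21.69; B: μ=2, E[X²]=4.85333; C: μ=9, E[X²]=162.
E[X] = 0.31·4.5 + 0.45·2 + 0.24·9 = 4.455.
E[X²] = 0.31·21.69 + 0.45·4.85333 + 0.24·162 = 47.7879.
Var(X) = E[X²] − (E[X])² = 47.7879 − 19.847 = 27.9409.

27.9409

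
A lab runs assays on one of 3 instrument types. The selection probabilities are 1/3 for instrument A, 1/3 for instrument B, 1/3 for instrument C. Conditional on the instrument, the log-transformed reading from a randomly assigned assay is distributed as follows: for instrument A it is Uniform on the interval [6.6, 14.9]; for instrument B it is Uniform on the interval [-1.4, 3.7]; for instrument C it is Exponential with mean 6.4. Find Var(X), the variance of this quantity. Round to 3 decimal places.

Per component, A: μ=10.75, E[X²]=121.303; B: μ=1.15, E[X²]=3.49; C: μ=6.4, E[X²]=81.92.
E[X] = 0.333333·10.75 + 0.333333·1.15 + 0.333333·6.4 = 6.1.
E[X²] = 0.333333·121.303 + 0.333333·3.49 + 0.333333·81.92 = 68.9044.
Var(X) = E[X²] − (E[X])² = 68.9044 − 37.21 = 31.6944.

31.694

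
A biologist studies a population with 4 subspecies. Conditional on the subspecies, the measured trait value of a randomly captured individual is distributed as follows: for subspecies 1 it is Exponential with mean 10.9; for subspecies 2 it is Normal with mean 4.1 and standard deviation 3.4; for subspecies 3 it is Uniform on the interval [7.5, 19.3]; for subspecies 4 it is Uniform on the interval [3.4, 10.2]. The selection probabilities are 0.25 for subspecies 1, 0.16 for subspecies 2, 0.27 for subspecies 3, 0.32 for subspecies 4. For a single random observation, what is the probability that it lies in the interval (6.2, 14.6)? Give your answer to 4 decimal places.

Conditional on each subspecies, P(6.2 < X < 14.6): 1: 0.30421; 2: 0.267397; 3: 0.601695; 4: 0.588235.
By total probability, P(6.2 < X < 14.6) = 0.25·0.30421 + 0.16·0.267397 + 0.27·0.601695 + 0.32·0.588235 = 0.469529.

0.4695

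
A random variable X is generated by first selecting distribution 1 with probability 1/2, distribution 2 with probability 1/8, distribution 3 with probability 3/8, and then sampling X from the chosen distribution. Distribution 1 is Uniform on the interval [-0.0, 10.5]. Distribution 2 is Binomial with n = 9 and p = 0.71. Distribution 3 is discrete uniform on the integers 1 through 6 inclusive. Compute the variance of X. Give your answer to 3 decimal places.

Per component, 1: μ=5.25, E[X²]=36.75; 2: μ=6.39, E[X²]=42.6852; 3: μ=3.5, E[X²]=15.1667.
E[X] = 0.5·5.25 + 0.125·6.39 + 0.375·3.5 = 4.73625.
E[X²] = 0.5·36.75 + 0.125·42.6852 + 0.375·15.1667 = 29.3982.
Var(X) = E[X²] − (E[X])² = 29.3982 − 22.4321 = 6.96609.

6.966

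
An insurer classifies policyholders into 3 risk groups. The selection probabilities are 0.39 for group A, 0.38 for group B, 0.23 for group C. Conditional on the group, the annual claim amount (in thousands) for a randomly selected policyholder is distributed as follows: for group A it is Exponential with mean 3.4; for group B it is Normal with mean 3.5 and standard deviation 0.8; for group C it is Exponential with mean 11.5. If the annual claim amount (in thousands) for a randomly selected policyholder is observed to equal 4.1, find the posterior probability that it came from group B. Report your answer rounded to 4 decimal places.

0.7474

Likelihoods f(4.1 | ·): A: 0.088067; B: 0.376422; C: 0.0608789.
Posterior ∝ prior × likelihood. Numerator for B: 0.38·0.376422 = 0.14304.
Normalizing constant: 0.39·0.088067 + 0.38·0.376422 + 0.23·0.0608789 = 0.191389.
P(B | observation) = 0.14304 / 0.191389 = 0.747382.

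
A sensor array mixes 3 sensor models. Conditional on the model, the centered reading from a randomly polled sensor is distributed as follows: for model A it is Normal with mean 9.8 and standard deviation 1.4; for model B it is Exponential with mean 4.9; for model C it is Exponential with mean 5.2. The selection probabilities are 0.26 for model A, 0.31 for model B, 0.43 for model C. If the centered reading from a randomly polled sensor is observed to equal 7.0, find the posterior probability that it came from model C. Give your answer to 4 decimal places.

0.4607

Likelihoods f(7.0 | ·): A: 0.038565; B: 0.0489084; C: 0.050046.
Posterior ∝ prior × likelihood. Numerator for C: 0.43·0.050046 = 0.0215198.
Normalizing constant: 0.26·0.038565 + 0.31·0.0489084 + 0.43·0.050046 = 0.0467083.
P(C | observation) = 0.0215198 / 0.0467083 = 0.460727.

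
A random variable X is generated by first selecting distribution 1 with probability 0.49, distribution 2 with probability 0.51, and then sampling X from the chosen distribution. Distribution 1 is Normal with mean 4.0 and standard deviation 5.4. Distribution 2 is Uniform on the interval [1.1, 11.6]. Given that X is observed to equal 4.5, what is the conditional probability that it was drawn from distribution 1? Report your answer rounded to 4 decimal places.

Likelihoods f(4.5 | ·): 1: 0.0735622; 2: 0.0952381.
Posterior ∝ prior × likelihood. Numerator for 1: 0.49·0.0735622 = 0.0360455.
Normalizing constant: 0.49·0.0735622 + 0.51·0.0952381 = 0.0846169.
P(1 | observation) = 0.0360455 / 0.0846169 = 0.425984.

0.4260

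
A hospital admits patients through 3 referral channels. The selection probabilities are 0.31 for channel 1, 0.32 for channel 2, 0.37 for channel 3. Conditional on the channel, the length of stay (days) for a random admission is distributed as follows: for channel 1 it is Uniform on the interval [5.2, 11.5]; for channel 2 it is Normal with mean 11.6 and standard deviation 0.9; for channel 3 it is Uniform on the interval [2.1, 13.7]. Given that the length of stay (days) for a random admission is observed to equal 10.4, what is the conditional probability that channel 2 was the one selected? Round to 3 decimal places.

0.418

Likelihoods f(10.4 | ·): 1: 0.15873; 2: 0.182233; 3: 0.0862069.
Posterior ∝ prior × likelihood. Numerator for 2: 0.32·0.182233 = 0.0583147.
Normalizing constant: 0.31·0.15873 + 0.32·0.182233 + 0.37·0.0862069 = 0.139418.
P(2 | observation) = 0.0583147 / 0.139418 = 0.418274.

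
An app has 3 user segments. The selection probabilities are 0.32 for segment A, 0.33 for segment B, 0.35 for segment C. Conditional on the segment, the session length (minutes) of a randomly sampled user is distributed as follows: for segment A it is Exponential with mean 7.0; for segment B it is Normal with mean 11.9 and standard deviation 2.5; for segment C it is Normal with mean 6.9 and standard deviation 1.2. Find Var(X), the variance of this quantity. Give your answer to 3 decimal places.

23.671

Per component, A: μ=7, E[X²]=98; B: μ=11.9, E[X²]=147.86; C: μ=6.9, E[X²]=49.05.
E[X] = 0.32·7 + 0.33·11.9 + 0.35·6.9 = 8.582.
E[X²] = 0.32·98 + 0.33·147.86 + 0.35·49.05 = 97.3213.
Var(X) = E[X²] − (E[X])² = 97.3213 − 73.6507 = 23.6706.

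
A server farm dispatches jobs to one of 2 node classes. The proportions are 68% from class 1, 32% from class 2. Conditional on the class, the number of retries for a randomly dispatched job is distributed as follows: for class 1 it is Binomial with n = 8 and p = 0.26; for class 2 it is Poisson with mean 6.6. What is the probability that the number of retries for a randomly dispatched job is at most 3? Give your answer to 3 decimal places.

0.627

Conditional on each class, P(X ≤ 3): 1: 0.871883; 2: 0.105151.
By total probability, P(X ≤ 3) = 0.68·0.871883 + 0.32·0.105151 = 0.626529.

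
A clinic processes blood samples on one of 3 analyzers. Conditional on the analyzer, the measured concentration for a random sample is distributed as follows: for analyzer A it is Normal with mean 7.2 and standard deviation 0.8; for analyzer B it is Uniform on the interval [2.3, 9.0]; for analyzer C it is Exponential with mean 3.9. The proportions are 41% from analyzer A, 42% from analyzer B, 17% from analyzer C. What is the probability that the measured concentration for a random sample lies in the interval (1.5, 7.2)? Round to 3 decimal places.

0.601

Conditional on each analyzer, P(1.5 < X < 7.2): A: 0.5; B: 0.731343; C: 0.522869.
By total probability, P(1.5 < X < 7.2) = 0.41·0.5 + 0.42·0.731343 + 0.17·0.522869 = 0.601052.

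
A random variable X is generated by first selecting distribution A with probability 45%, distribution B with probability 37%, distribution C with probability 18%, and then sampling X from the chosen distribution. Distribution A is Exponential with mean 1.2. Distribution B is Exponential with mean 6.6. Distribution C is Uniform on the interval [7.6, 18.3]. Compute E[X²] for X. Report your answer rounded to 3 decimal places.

For each component E[X²] = Var + (mean)², giving A: 2.88; B: 87.12; C: 177.243.
Overall E[X²] = 0.45·2.88 + 0.37·87.12 + 0.18·177.243 = 65.4342.

65.434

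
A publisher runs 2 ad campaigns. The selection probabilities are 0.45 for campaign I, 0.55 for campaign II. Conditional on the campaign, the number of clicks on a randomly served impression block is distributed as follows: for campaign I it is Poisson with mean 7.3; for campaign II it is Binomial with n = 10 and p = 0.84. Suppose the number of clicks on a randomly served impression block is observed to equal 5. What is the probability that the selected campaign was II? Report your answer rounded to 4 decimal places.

Likelihoods P(X=5 | ·): I: 0.116703; II: 0.0110509.
Posterior ∝ prior × likelihood. Numerator for II: 0.55·0.0110509 = 0.00607798.
Normalizing constant: 0.45·0.116703 + 0.55·0.0110509 = 0.0585945.
P(II | observation) = 0.00607798 / 0.0585945 = 0.10373.

0.1037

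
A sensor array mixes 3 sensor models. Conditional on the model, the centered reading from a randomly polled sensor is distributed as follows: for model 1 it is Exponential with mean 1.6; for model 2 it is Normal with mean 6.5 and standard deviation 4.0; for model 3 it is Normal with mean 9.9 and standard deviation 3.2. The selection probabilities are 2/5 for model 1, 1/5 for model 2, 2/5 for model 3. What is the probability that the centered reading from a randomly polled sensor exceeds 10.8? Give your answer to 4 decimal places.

0.1844

Conditional on each model, P(X > 10.8): 1: 0.00117088; 2: 0.141187; 3: 0.389259.
By total probability, P(X > 10.8) = 0.4·0.00117088 + 0.2·0.141187 + 0.4·0.389259 = 0.18441.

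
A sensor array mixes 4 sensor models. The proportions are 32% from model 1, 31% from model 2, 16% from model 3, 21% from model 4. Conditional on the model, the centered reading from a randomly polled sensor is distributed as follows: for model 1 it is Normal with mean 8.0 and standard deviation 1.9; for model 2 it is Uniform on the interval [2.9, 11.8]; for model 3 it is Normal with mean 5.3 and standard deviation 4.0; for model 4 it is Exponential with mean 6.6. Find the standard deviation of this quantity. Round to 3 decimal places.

3.970

Per component, 1: μ=8, E[X²]=67.61; 2: μ=7.35, E[X²]=60.6233; 3: μ=5.3, E[X²]=44.09; 4: μ=6.6, E[X²]=87.12.
E[X] = 0.32·8 + 0.31·7.35 + 0.16·5.3 + 0.21·6.6 = 7.0725.
E[X²] = 0.32·67.61 + 0.31·60.6233 + 0.16·44.09 + 0.21·87.12 = 65.778.
Var(X) = E[X²] − (E[X])² = 65.778 − 50.0203 = 15.7578.
SD(X) = √15.7578 = 3.96961.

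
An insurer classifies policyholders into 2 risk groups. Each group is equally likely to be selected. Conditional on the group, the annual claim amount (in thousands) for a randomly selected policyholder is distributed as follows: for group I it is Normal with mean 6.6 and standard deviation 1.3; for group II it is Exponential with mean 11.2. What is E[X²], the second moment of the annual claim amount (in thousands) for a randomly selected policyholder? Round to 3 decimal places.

148.065

For each component E[X²] = Var + (mean)², giving I: 45.25; II: 250.88.
Overall E[X²] = 0.5·45.25 + 0.5·250.88 = 148.065.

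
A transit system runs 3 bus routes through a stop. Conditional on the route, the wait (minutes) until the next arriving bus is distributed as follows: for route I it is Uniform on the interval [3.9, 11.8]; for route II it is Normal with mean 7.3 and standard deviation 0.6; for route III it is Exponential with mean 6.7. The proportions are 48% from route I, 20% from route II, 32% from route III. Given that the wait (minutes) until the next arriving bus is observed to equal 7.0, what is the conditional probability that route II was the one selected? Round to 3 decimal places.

0.602

Likelihoods f(7.0 | ·): I: 0.126582; II: 0.586776; III: 0.0525031.
Posterior ∝ prior × likelihood. Numerator for II: 0.2·0.586776 = 0.117355.
Normalizing constant: 0.48·0.126582 + 0.2·0.586776 + 0.32·0.0525031 = 0.194916.
P(II | observation) = 0.117355 / 0.194916 = 0.602082.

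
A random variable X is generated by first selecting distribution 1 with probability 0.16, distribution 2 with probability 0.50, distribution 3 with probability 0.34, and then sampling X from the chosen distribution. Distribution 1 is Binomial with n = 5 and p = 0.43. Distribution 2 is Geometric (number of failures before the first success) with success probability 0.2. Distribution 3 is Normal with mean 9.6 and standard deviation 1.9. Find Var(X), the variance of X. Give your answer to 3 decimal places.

Per component, 1: μ=2.15, E[X²]=5.848; 2: μ=4, E[X²]=36; 3: μ=9.6, E[X²]=95.77.
E[X] = 0.16·2.15 + 0.5·4 + 0.34·9.6 = 5.608.
E[X²] = 0.16·5.848 + 0.5·36 + 0.34·95.77 = 51.4975.
Var(X) = E[X²] − (E[X])² = 51.4975 − 31.4497 = 20.0478.

20.048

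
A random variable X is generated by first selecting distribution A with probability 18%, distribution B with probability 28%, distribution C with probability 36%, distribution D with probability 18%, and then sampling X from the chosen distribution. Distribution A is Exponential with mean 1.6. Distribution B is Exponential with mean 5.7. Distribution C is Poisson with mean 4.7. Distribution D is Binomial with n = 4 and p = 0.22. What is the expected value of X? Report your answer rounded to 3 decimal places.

Component means — A: 1.6; B: 5.7; C: 4.7; D: 0.88.
E[X] = 0.18·1.6 + 0.28·5.7 + 0.36·4.7 + 0.18·0.88 = 3.7344.

3.734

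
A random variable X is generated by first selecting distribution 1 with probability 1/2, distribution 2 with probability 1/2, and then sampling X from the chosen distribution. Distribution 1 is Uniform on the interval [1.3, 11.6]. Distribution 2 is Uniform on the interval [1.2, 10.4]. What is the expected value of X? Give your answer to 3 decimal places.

Component means — 1: 6.45; 2: 5.8.
E[X] = 0.5·6.45 + 0.5·5.8 = 6.125.

6.125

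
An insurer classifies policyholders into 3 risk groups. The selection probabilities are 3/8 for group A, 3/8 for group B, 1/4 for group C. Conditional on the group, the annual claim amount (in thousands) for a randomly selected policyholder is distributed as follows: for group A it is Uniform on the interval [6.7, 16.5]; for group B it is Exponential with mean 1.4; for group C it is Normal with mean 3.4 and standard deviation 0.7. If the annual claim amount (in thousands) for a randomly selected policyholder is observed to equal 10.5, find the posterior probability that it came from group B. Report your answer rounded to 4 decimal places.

Likelihoods f(10.5 | ·): A: 0.102041; B: 0.00039506; C: 2.60757e-23.
Posterior ∝ prior × likelihood. Numerator for B: 0.375·0.00039506 = 0.000148148.
Normalizing constant: 0.375·0.102041 + 0.375·0.00039506 + 0.25·2.60757e-23 = 0.0384135.
P(B | observation) = 0.000148148 / 0.0384135 = 0.00385666.

0.0039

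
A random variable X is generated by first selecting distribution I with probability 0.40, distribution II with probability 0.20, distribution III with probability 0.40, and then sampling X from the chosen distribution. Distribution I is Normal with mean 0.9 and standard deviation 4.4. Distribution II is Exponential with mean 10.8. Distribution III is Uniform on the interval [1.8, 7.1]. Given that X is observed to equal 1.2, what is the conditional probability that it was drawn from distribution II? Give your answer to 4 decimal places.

Likelihoods f(1.2 | ·): I: 0.0904582; II: 0.0828555; III: 0.
Posterior ∝ prior × likelihood. Numerator for II: 0.2·0.0828555 = 0.0165711.
Normalizing constant: 0.4·0.0904582 + 0.2·0.0828555 + 0.4·0 = 0.0527544.
P(II | observation) = 0.0165711 / 0.0527544 = 0.314118.

0.3141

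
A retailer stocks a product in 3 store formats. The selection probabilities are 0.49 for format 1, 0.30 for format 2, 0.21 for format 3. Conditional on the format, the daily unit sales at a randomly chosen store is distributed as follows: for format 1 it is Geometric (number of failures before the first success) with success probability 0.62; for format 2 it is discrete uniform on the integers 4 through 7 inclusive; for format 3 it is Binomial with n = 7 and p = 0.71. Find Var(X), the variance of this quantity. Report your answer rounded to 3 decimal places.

6.644

Per component, 1: μ=0.612903, E[X²]=1.3642; 2: μ=5.5, E[X²]=31.5; 3: μ=4.97, E[X²]=26.1422.
E[X] = 0.49·0.612903 + 0.3·5.5 + 0.21·4.97 = 2.99402.
E[X²] = 0.49·1.3642 + 0.3·31.5 + 0.21·26.1422 = 15.6083.
Var(X) = E[X²] − (E[X])² = 15.6083 − 8.96417 = 6.64415.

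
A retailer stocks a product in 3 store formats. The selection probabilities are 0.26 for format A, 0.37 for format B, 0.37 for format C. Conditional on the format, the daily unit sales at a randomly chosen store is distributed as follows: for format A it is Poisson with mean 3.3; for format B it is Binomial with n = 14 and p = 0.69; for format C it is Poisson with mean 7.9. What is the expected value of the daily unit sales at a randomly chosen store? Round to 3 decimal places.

7.355

Component means — A: 3.3; B: 9.66; C: 7.9.
E[X] = 0.26·3.3 + 0.37·9.66 + 0.37·7.9 = 7.3552.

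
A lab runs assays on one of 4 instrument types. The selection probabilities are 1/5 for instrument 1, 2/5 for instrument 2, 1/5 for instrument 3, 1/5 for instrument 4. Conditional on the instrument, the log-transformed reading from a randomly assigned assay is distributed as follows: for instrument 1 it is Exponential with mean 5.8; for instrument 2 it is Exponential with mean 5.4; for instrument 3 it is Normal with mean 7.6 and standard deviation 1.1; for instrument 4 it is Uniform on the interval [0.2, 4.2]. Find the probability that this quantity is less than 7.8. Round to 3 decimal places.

Conditional on each instrument, P(X < 7.8): 1: 0.739415; 2: 0.764123; 3: 0.572137; 4: 1.
By total probability, P(X < 7.8) = 0.2·0.739415 + 0.4·0.764123 + 0.2·0.572137 + 0.2·1 = 0.76796.

0.768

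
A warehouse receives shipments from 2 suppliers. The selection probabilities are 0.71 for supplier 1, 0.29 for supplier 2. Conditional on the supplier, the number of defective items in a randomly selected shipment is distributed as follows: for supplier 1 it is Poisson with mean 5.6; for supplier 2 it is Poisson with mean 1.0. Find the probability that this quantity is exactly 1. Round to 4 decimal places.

Conditional on each supplier, P(X = 1): 1: 0.020708; 2: 0.367879.
By total probability, P(X = 1) = 0.71·0.020708 + 0.29·0.367879 = 0.121388.

0.1214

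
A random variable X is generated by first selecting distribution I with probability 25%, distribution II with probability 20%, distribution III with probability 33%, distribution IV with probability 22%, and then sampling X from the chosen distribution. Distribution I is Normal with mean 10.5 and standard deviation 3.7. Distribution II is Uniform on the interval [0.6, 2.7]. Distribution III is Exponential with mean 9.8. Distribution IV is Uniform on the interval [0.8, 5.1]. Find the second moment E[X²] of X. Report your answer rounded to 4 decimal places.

For each component E[X²] = Var + (mean)², giving I: 123.94; II: 3.09; III: 192.08; IV: 10.2433.
Overall E[X²] = 0.25·123.94 + 0.2·3.09 + 0.33·192.08 + 0.22·10.2433 = 97.2429.

97.2429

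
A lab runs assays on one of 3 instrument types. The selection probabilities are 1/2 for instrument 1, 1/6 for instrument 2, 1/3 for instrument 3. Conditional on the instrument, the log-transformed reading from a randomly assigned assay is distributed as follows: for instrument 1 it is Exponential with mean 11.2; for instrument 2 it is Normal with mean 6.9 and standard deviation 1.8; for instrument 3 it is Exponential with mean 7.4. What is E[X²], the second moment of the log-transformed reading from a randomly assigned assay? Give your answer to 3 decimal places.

170.422

For each component E[X²] = Var + (mean)², giving 1: 250.88; 2: 50.85; 3: 109.52.
Overall E[X²] = 0.5·250.88 + 0.166667·50.85 + 0.333333·109.52 = 170.422.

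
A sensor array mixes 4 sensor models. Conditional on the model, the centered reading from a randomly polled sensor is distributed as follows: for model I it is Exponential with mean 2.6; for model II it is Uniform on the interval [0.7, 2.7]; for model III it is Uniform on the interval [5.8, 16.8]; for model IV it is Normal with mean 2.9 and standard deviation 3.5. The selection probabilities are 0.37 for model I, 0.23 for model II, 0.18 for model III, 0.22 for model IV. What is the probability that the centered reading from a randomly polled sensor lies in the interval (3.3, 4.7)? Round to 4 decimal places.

Conditional on each model, P(3.3 < X < 4.7): I: 0.117015; II: 0; III: 0; IV: 0.15098.
By total probability, P(3.3 < X < 4.7) = 0.37·0.117015 + 0.23·0 + 0.18·0 + 0.22·0.15098 = 0.0765112.

0.0765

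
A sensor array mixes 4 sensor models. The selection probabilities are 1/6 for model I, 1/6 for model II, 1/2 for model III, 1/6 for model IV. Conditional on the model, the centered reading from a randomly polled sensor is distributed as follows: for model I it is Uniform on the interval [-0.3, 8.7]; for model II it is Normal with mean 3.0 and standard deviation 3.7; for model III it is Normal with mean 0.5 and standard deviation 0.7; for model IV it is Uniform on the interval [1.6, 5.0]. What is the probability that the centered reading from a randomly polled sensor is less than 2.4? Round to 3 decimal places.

0.660

Conditional on each model, P(X < 2.4): I: 0.3; II: 0.435589; III: 0.996679; IV: 0.235294.
By total probability, P(X < 2.4) = 0.166667·0.3 + 0.166667·0.435589 + 0.5·0.996679 + 0.166667·0.235294 = 0.660153.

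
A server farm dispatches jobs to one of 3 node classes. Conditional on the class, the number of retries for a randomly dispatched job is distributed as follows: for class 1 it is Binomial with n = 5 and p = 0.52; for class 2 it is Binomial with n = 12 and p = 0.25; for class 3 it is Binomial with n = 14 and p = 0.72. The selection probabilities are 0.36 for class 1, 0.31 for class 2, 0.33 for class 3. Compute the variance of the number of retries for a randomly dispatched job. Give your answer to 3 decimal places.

13.871

Per component, 1: μ=2.6, E[X²]=8.008; 2: μ=3, E[X²]=11.25; 3: μ=10.08, E[X²]=104.429.
E[X] = 0.36·2.6 + 0.31·3 + 0.33·10.08 = 5.1924.
E[X²] = 0.36·8.008 + 0.31·11.25 + 0.33·104.429 = 40.8319.
Var(X) = E[X²] − (E[X])² = 40.8319 − 26.961 = 13.8709.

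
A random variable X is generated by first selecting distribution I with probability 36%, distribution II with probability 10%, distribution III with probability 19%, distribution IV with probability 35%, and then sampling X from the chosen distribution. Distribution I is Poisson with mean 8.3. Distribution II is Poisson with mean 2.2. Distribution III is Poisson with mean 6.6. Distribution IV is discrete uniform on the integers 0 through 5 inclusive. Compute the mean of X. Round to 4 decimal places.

5.3370

Component means — I: 8.3; II: 2.2; III: 6.6; IV: 2.5.
E[X] = 0.36·8.3 + 0.1·2.2 + 0.19·6.6 + 0.35·2.5 = 5.337.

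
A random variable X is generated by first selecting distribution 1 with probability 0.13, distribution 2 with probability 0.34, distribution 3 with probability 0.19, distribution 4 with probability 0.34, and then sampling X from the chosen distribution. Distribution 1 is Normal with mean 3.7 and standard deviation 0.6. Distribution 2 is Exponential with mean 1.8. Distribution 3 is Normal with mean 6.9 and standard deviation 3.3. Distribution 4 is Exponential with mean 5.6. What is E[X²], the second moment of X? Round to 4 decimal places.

36.4695

For each component E[X²] = Var + (mean)², giving 1: 14.05; 2: 6.48; 3: 58.5; 4: 62.72.
Overall E[X²] = 0.13·14.05 + 0.34·6.48 + 0.19·58.5 + 0.34·62.72 = 36.4695.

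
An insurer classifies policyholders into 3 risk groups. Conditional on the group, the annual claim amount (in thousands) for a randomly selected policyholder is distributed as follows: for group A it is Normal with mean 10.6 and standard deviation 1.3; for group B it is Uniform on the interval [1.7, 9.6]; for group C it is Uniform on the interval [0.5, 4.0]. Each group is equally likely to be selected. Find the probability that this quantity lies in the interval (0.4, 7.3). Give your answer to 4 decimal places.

Conditional on each group, P(0.4 < X < 7.3): A: 0.00556705; B: 0.708861; C: 1.
By total probability, P(0.4 < X < 7.3) = 0.333333·0.00556705 + 0.333333·0.708861 + 0.333333·1 = 0.571476.

0.5715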